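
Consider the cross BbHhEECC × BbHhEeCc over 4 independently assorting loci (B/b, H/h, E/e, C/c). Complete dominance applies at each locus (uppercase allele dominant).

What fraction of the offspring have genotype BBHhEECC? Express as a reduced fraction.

P(BBHhEECC) = 1/32

BbHhEECC gametes: BHEC×4, BhEC×4, bHEC×4, bhEC×4
BbHhEeCc gametes: BHEC×1, BHEc×1, BHeC×1, BHec×1, BhEC×1, BhEc×1, BheC×1, Bhec×1, bHEC×1, bHEc×1, bHeC×1, bHec×1, bhEC×1, bhEc×1, bheC×1, bhec×1
BbHhEECC×BbHhEeCc grid (16·16=256): BBHHEECC=4 BBHHEECc=4 BBHHEeCC=4 BBHHEeCc=4 BBHhEECC=8 BBHhEECc=8 BBHhEeCC=8 BBHhEeCc=8 BBhhEECC=4 BBhhEECc=4 BBhhEeCC=4 BBhhEeCc=4 BbHHEECC=8 BbHHEECc=8 BbHHEeCC=8 BbHHEeCc=8 BbHhEECC=16 BbHhEECc=16 BbHhEeCC=16 BbHhEeCc=16 BbhhEECC=8 BbhhEECc=8 BbhhEeCC=8 BbhhEeCc=8 bbHHEECC=4 bbHHEECc=4 bbHHEeCC=4 bbHHEeCc=4 bbHhEECC=8 bbHhEECc=8 bbHhEeCC=8 bbHhEeCc=8 bbhhEECC=4 bbhhEECc=4 bbhhEeCC=4 bbhhEeCc=4
BBHhEECC hits 8/256; gcd=8; 8÷8/256÷8 = 1/32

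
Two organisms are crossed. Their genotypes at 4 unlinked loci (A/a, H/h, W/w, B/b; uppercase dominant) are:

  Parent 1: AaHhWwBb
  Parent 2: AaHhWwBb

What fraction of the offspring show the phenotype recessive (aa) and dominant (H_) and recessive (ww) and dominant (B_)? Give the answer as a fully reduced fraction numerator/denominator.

P(aa H_ ww B_) = 9/256

AaHhWwBb gametes: AHWB×1, AHWb×1, AHwB×1, AHwb×1, AhWB×1, AhWb×1, AhwB×1, Ahwb×1, aHWB×1, aHWb×1, aHwB×1, aHwb×1, ahWB×1, ahWb×1, ahwB×1, ahwb×1
AaHhWwBb gametes: AHWB×1, AHWb×1, AHwB×1, AHwb×1, AhWB×1, AhWb×1, AhwB×1, Ahwb×1, aHWB×1, aHWb×1, aHwB×1, aHwb×1, ahWB×1, ahWb×1, ahwB×1, ahwb×1
AaHhWwBb×AaHhWwBb grid (16·16=256): AAHHWWBB=1 AAHHWWBb=2 AAHHWWbb=1 AAHHWwBB=2 AAHHWwBb=4 AAHHWwbb=2 AAHHwwBB=1 AAHHwwBb=2 AAHHwwbb=1 AAHhWWBB=2 AAHhWWBb=4 AAHhWWbb=2 AAHhWwBB=4 AAHhWwBb=8 AAHhWwbb=4 AAHhwwBB=2 AAHhwwBb=4 AAHhwwbb=2 AAhhWWBB=1 AAhhWWBb=2 AAhhWWbb=1 AAhhWwBB=2 AAhhWwBb=4 AAhhWwbb=2 AAhhwwBB=1 AAhhwwBb=2 AAhhwwbb=1 AaHHWWBB=2 AaHHWWBb=4 AaHHWWbb=2 AaHHWwBB=4 AaHHWwBb=8 AaHHWwbb=4 AaHHwwBB=2 AaHHwwBb=4 AaHHwwbb=2 AaHhWWBB=4 AaHhWWBb=8 AaHhWWbb=4 AaHhWwBB=8 AaHhWwBb=16 AaHhWwbb=8 AaHhwwBB=4 AaHhwwBb=8 AaHhwwbb=4 AahhWWBB=2 AahhWWBb=4 AahhWWbb=2 AahhWwBB=4 AahhWwBb=8 AahhWwbb=4 AahhwwBB=2 AahhwwBb=4 Aahhwwbb=2 aaHHWWBB=1 aaHHWWBb=2 aaHHWWbb=1 aaHHWwBB=2 aaHHWwBb=4 aaHHWwbb=2 aaHHwwBB=1 aaHHwwBb=2 aaHHwwbb=1 aaHhWWBB=2 aaHhWWBb=4 aaHhWWbb=2 aaHhWwBB=4 aaHhWwBb=8 aaHhWwbb=4 aaHhwwBB=2 aaHhwwBb=4 aaHhwwbb=2 aahhWWBB=1 aahhWWBb=2 aahhWWbb=1 aahhWwBB=2 aahhWwBb=4 aahhWwbb=2 aahhwwBB=1 aahhwwBb=2 aahhwwbb=1
aa H_ ww B_ hits 9/256; gcd=1; 9÷1/256÷1 = 9/256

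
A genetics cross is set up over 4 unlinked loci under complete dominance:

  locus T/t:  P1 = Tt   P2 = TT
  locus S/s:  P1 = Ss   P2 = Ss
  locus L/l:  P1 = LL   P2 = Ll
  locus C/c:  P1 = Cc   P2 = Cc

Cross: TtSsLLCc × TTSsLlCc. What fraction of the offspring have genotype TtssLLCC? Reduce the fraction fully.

TtSsLLCc gametes: TSLC×2, TSLc×2, TsLC×2, TsLc×2, tSLC×2, tSLc×2, tsLC×2, tsLc×2
TTSsLlCc gametes: TSLC×2, TSLc×2, TSlC×2, TSlc×2, TsLC×2, TsLc×2, TslC×2, Tslc×2
TtSsLLCc×TTSsLlCc grid (16·16=256): TTSSLLCC=4 TTSSLLCc=8 TTSSLLcc=4 TTSSLlCC=4 TTSSLlCc=8 TTSSLlcc=4 TTSsLLCC=8 TTSsLLCc=16 TTSsLLcc=8 TTSsLlCC=8 TTSsLlCc=16 TTSsLlcc=8 TTssLLCC=4 TTssLLCc=8 TTssLLcc=4 TTssLlCC=4 TTssLlCc=8 TTssLlcc=4 TtSSLLCC=4 TtSSLLCc=8 TtSSLLcc=4 TtSSLlCC=4 TtSSLlCc=8 TtSSLlcc=4 TtSsLLCC=8 TtSsLLCc=16 TtSsLLcc=8 TtSsLlCC=8 TtSsLlCc=16 TtSsLlcc=8 TtssLLCC=4 TtssLLCc=8 TtssLLcc=4 TtssLlCC=4 TtssLlCc=8 TtssLlcc=4
TtssLLCC hits 4/256; gcd=4; 4÷4/256÷4 = 1/64

P(TtssLLCC) = 1/64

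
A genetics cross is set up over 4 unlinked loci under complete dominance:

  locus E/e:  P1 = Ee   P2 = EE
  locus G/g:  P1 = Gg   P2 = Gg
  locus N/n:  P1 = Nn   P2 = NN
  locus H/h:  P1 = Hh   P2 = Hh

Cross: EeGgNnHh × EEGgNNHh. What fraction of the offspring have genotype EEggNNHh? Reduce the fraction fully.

EeGgNnHh gametes: EGNH×1, EGNh×1, EGnH×1, EGnh×1, EgNH×1, EgNh×1, EgnH×1, Egnh×1, eGNH×1, eGNh×1, eGnH×1, eGnh×1, egNH×1, egNh×1, egnH×1, egnh×1
EEGgNNHh gametes: EGNH×4, EGNh×4, EgNH×4, EgNh×4
EeGgNnHh×EEGgNNHh grid (16·16=256): EEGGNNHH=4 EEGGNNHh=8 EEGGNNhh=4 EEGGNnHH=4 EEGGNnHh=8 EEGGNnhh=4 EEGgNNHH=8 EEGgNNHh=16 EEGgNNhh=8 EEGgNnHH=8 EEGgNnHh=16 EEGgNnhh=8 EEggNNHH=4 EEggNNHh=8 EEggNNhh=4 EEggNnHH=4 EEggNnHh=8 EEggNnhh=4 EeGGNNHH=4 EeGGNNHh=8 EeGGNNhh=4 EeGGNnHH=4 EeGGNnHh=8 EeGGNnhh=4 EeGgNNHH=8 EeGgNNHh=16 EeGgNNhh=8 EeGgNnHH=8 EeGgNnHh=16 EeGgNnhh=8 EeggNNHH=4 EeggNNHh=8 EeggNNhh=4 EeggNnHH=4 EeggNnHh=8 EeggNnhh=4
EEggNNHh hits 8/256; gcd=8; 8÷8/256÷8 = 1/32

P(EEggNNHh) = 1/32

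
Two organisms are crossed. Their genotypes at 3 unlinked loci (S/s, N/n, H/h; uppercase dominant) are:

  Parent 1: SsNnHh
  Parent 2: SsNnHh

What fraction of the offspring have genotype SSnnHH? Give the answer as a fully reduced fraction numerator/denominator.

P(SSnnHH) = 1/64

SsNnHh gametes: SNH×1, SNh×1, SnH×1, Snh×1, sNH×1, sNh×1, snH×1, snh×1
SsNnHh gametes: SNH×1, SNh×1, SnH×1, Snh×1, sNH×1, sNh×1, snH×1, snh×1
SsNnHh×SsNnHh grid (8·8=64): SSNNHH=1 SSNNHh=2 SSNNhh=1 SSNnHH=2 SSNnHh=4 SSNnhh=2 SSnnHH=1 SSnnHh=2 SSnnhh=1 SsNNHH=2 SsNNHh=4 SsNNhh=2 SsNnHH=4 SsNnHh=8 SsNnhh=4 SsnnHH=2 SsnnHh=4 Ssnnhh=2 ssNNHH=1 ssNNHh=2 ssNNhh=1 ssNnHH=2 ssNnHh=4 ssNnhh=2 ssnnHH=1 ssnnHh=2 ssnnhh=1
SSnnHH hits 1/64; gcd=1; 1÷1/64÷1 = 1/64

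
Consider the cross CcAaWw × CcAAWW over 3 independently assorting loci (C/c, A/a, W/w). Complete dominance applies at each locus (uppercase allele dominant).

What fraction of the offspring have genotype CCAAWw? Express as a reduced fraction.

P(CCAAWw) = 1/16

CcAaWw gametes: CAW×1, CAw×1, CaW×1, Caw×1, cAW×1, cAw×1, caW×1, caw×1
CcAAWW gametes: CAW×4, cAW×4
CcAaWw×CcAAWW grid (8·8=64): CCAAWW=4 CCAAWw=4 CCAaWW=4 CCAaWw=4 CcAAWW=8 CcAAWw=8 CcAaWW=8 CcAaWw=8 ccAAWW=4 ccAAWw=4 ccAaWW=4 ccAaWw=4
CCAAWw hits 4/64; gcd=4; 4÷4/64÷4 = 1/16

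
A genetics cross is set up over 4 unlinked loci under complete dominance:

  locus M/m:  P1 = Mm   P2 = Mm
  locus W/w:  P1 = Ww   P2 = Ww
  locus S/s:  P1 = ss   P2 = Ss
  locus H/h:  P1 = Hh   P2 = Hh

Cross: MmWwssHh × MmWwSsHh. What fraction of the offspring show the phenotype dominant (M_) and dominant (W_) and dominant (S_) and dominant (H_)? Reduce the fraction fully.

MmWwssHh gametes: MWsH×2, MWsh×2, MwsH×2, Mwsh×2, mWsH×2, mWsh×2, mwsH×2, mwsh×2
MmWwSsHh gametes: MWSH×1, MWSh×1, MWsH×1, MWsh×1, MwSH×1, MwSh×1, MwsH×1, Mwsh×1, mWSH×1, mWSh×1, mWsH×1, mWsh×1, mwSH×1, mwSh×1, mwsH×1, mwsh×1
MmWwssHh×MmWwSsHh grid (16·16=256): MMWWSsHH=2 MMWWSsHh=4 MMWWSshh=2 MMWWssHH=2 MMWWssHh=4 MMWWsshh=2 MMWwSsHH=4 MMWwSsHh=8 MMWwSshh=4 MMWwssHH=4 MMWwssHh=8 MMWwsshh=4 MMwwSsHH=2 MMwwSsHh=4 MMwwSshh=2 MMwwssHH=2 MMwwssHh=4 MMwwsshh=2 MmWWSsHH=4 MmWWSsHh=8 MmWWSshh=4 MmWWssHH=4 MmWWssHh=8 MmWWsshh=4 MmWwSsHH=8 MmWwSsHh=16 MmWwSshh=8 MmWwssHH=8 MmWwssHh=16 MmWwsshh=8 MmwwSsHH=4 MmwwSsHh=8 MmwwSshh=4 MmwwssHH=4 MmwwssHh=8 Mmwwsshh=4 mmWWSsHH=2 mmWWSsHh=4 mmWWSshh=2 mmWWssHH=2 mmWWssHh=4 mmWWsshh=2 mmWwSsHH=4 mmWwSsHh=8 mmWwSshh=4 mmWwssHH=4 mmWwssHh=8 mmWwsshh=4 mmwwSsHH=2 mmwwSsHh=4 mmwwSshh=2 mmwwssHH=2 mmwwssHh=4 mmwwsshh=2
M_ W_ S_ H_ hits 54/256; gcd=2; 54÷2/256÷2 = 27/128

P(M_ W_ S_ H_) = 27/128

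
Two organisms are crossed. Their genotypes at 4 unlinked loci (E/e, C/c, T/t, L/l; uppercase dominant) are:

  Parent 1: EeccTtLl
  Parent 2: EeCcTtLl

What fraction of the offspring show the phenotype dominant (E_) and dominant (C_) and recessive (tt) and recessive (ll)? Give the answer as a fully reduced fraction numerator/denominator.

EeccTtLl gametes: EcTL×2, EcTl×2, EctL×2, Ectl×2, ecTL×2, ecTl×2, ectL×2, ectl×2
EeCcTtLl gametes: ECTL×1, ECTl×1, ECtL×1, ECtl×1, EcTL×1, EcTl×1, EctL×1, Ectl×1, eCTL×1, eCTl×1, eCtL×1, eCtl×1, ecTL×1, ecTl×1, ectL×1, ectl×1
EeccTtLl×EeCcTtLl grid (16·16=256): EECcTTLL=2 EECcTTLl=4 EECcTTll=2 EECcTtLL=4 EECcTtLl=8 EECcTtll=4 EECcttLL=2 EECcttLl=4 EECcttll=2 EEccTTLL=2 EEccTTLl=4 EEccTTll=2 EEccTtLL=4 EEccTtLl=8 EEccTtll=4 EEccttLL=2 EEccttLl=4 EEccttll=2 EeCcTTLL=4 EeCcTTLl=8 EeCcTTll=4 EeCcTtLL=8 EeCcTtLl=16 EeCcTtll=8 EeCcttLL=4 EeCcttLl=8 EeCcttll=4 EeccTTLL=4 EeccTTLl=8 EeccTTll=4 EeccTtLL=8 EeccTtLl=16 EeccTtll=8 EeccttLL=4 EeccttLl=8 Eeccttll=4 eeCcTTLL=2 eeCcTTLl=4 eeCcTTll=2 eeCcTtLL=4 eeCcTtLl=8 eeCcTtll=4 eeCcttLL=2 eeCcttLl=4 eeCcttll=2 eeccTTLL=2 eeccTTLl=4 eeccTTll=2 eeccTtLL=4 eeccTtLl=8 eeccTtll=4 eeccttLL=2 eeccttLl=4 eeccttll=2
E_ C_ tt ll hits 6/256; gcd=2; 6÷2/256÷2 = 3/128

P(E_ C_ tt ll) = 3/128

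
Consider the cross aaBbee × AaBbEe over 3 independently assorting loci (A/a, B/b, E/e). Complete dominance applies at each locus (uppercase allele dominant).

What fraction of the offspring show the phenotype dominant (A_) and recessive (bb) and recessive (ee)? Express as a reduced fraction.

P(A_ bb ee) = 1/16

aaBbee gametes: aBe×4, abe×4
AaBbEe gametes: ABE×1, ABe×1, AbE×1, Abe×1, aBE×1, aBe×1, abE×1, abe×1
aaBbee×AaBbEe grid (8·8=64): AaBBEe=4 AaBBee=4 AaBbEe=8 AaBbee=8 AabbEe=4 Aabbee=4 aaBBEe=4 aaBBee=4 aaBbEe=8 aaBbee=8 aabbEe=4 aabbee=4
A_ bb ee hits 4/64; gcd=4; 4÷4/64÷4 = 1/16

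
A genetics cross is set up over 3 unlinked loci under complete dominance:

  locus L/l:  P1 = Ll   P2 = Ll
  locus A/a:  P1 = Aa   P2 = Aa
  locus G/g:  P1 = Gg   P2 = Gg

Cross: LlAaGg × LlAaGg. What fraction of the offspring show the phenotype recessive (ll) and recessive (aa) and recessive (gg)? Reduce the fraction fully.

P(ll aa gg) = 1/64

LlAaGg gametes: LAG×1, LAg×1, LaG×1, Lag×1, lAG×1, lAg×1, laG×1, lag×1
LlAaGg gametes: LAG×1, LAg×1, LaG×1, Lag×1, lAG×1, lAg×1, laG×1, lag×1
LlAaGg×LlAaGg grid (8·8=64): LLAAGG=1 LLAAGg=2 LLAAgg=1 LLAaGG=2 LLAaGg=4 LLAagg=2 LLaaGG=1 LLaaGg=2 LLaagg=1 LlAAGG=2 LlAAGg=4 LlAAgg=2 LlAaGG=4 LlAaGg=8 LlAagg=4 LlaaGG=2 LlaaGg=4 Llaagg=2 llAAGG=1 llAAGg=2 llAAgg=1 llAaGG=2 llAaGg=4 llAagg=2 llaaGG=1 llaaGg=2 llaagg=1
ll aa gg hits 1/64; gcd=1; 1÷1/64÷1 = 1/64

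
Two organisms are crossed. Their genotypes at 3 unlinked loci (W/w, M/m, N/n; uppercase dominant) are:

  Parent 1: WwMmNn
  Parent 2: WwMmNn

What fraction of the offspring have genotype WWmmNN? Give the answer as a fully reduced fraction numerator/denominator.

P(WWmmNN) = 1/64

WwMmNn gametes: WMN×1, WMn×1, WmN×1, Wmn×1, wMN×1, wMn×1, wmN×1, wmn×1
WwMmNn gametes: WMN×1, WMn×1, WmN×1, Wmn×1, wMN×1, wMn×1, wmN×1, wmn×1
WwMmNn×WwMmNn grid (8·8=64): WWMMNN=1 WWMMNn=2 WWMMnn=1 WWMmNN=2 WWMmNn=4 WWMmnn=2 WWmmNN=1 WWmmNn=2 WWmmnn=1 WwMMNN=2 WwMMNn=4 WwMMnn=2 WwMmNN=4 WwMmNn=8 WwMmnn=4 WwmmNN=2 WwmmNn=4 Wwmmnn=2 wwMMNN=1 wwMMNn=2 wwMMnn=1 wwMmNN=2 wwMmNn=4 wwMmnn=2 wwmmNN=1 wwmmNn=2 wwmmnn=1
WWmmNN hits 1/64; gcd=1; 1÷1/64÷1 = 1/64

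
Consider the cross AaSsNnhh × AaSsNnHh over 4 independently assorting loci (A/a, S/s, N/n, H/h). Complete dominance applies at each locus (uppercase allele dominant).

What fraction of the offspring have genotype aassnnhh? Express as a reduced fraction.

P(aassnnhh) = 1/128

AaSsNnhh gametes: ASNh×2, ASnh×2, AsNh×2, Asnh×2, aSNh×2, aSnh×2, asNh×2, asnh×2
AaSsNnHh gametes: ASNH×1, ASNh×1, ASnH×1, ASnh×1, AsNH×1, AsNh×1, AsnH×1, Asnh×1, aSNH×1, aSNh×1, aSnH×1, aSnh×1, asNH×1, asNh×1, asnH×1, asnh×1
AaSsNnhh×AaSsNnHh grid (16·16=256): AASSNNHh=2 AASSNNhh=2 AASSNnHh=4 AASSNnhh=4 AASSnnHh=2 AASSnnhh=2 AASsNNHh=4 AASsNNhh=4 AASsNnHh=8 AASsNnhh=8 AASsnnHh=4 AASsnnhh=4 AAssNNHh=2 AAssNNhh=2 AAssNnHh=4 AAssNnhh=4 AAssnnHh=2 AAssnnhh=2 AaSSNNHh=4 AaSSNNhh=4 AaSSNnHh=8 AaSSNnhh=8 AaSSnnHh=4 AaSSnnhh=4 AaSsNNHh=8 AaSsNNhh=8 AaSsNnHh=16 AaSsNnhh=16 AaSsnnHh=8 AaSsnnhh=8 AassNNHh=4 AassNNhh=4 AassNnHh=8 AassNnhh=8 AassnnHh=4 Aassnnhh=4 aaSSNNHh=2 aaSSNNhh=2 aaSSNnHh=4 aaSSNnhh=4 aaSSnnHh=2 aaSSnnhh=2 aaSsNNHh=4 aaSsNNhh=4 aaSsNnHh=8 aaSsNnhh=8 aaSsnnHh=4 aaSsnnhh=4 aassNNHh=2 aassNNhh=2 aassNnHh=4 aassNnhh=4 aassnnHh=2 aassnnhh=2
aassnnhh hits 2/256; gcd=2; 2÷2/256÷2 = 1/128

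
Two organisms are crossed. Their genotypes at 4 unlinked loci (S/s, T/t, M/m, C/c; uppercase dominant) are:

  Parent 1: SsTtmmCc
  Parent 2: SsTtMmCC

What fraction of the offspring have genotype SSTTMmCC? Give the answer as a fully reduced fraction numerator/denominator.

SsTtmmCc gametes: STmC×2, STmc×2, StmC×2, Stmc×2, sTmC×2, sTmc×2, stmC×2, stmc×2
SsTtMmCC gametes: STMC×2, STmC×2, StMC×2, StmC×2, sTMC×2, sTmC×2, stMC×2, stmC×2
SsTtmmCc×SsTtMmCC grid (16·16=256): SSTTMmCC=4 SSTTMmCc=4 SSTTmmCC=4 SSTTmmCc=4 SSTtMmCC=8 SSTtMmCc=8 SSTtmmCC=8 SSTtmmCc=8 SSttMmCC=4 SSttMmCc=4 SSttmmCC=4 SSttmmCc=4 SsTTMmCC=8 SsTTMmCc=8 SsTTmmCC=8 SsTTmmCc=8 SsTtMmCC=16 SsTtMmCc=16 SsTtmmCC=16 SsTtmmCc=16 SsttMmCC=8 SsttMmCc=8 SsttmmCC=8 SsttmmCc=8 ssTTMmCC=4 ssTTMmCc=4 ssTTmmCC=4 ssTTmmCc=4 ssTtMmCC=8 ssTtMmCc=8 ssTtmmCC=8 ssTtmmCc=8 ssttMmCC=4 ssttMmCc=4 ssttmmCC=4 ssttmmCc=4
SSTTMmCC hits 4/256; gcd=4; 4÷4/256÷4 = 1/64

P(SSTTMmCC) = 1/64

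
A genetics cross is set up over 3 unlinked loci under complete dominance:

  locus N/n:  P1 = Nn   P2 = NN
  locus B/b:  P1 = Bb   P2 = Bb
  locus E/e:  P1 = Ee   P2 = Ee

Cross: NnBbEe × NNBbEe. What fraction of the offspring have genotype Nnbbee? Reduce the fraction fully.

NnBbEe gametes: NBE×1, NBe×1, NbE×1, Nbe×1, nBE×1, nBe×1, nbE×1, nbe×1
NNBbEe gametes: NBE×2, NBe×2, NbE×2, Nbe×2
NnBbEe×NNBbEe grid (8·8=64): NNBBEE=2 NNBBEe=4 NNBBee=2 NNBbEE=4 NNBbEe=8 NNBbee=4 NNbbEE=2 NNbbEe=4 NNbbee=2 NnBBEE=2 NnBBEe=4 NnBBee=2 NnBbEE=4 NnBbEe=8 NnBbee=4 NnbbEE=2 NnbbEe=4 Nnbbee=2
Nnbbee hits 2/64; gcd=2; 2÷2/64÷2 = 1/32

P(Nnbbee) = 1/32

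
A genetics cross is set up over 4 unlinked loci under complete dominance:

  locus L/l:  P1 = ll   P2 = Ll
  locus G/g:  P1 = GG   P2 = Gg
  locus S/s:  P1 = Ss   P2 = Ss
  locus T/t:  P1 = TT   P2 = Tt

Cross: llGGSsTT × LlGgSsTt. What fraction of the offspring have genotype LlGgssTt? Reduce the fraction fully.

llGGSsTT gametes: lGST×8, lGsT×8
LlGgSsTt gametes: LGST×1, LGSt×1, LGsT×1, LGst×1, LgST×1, LgSt×1, LgsT×1, Lgst×1, lGST×1, lGSt×1, lGsT×1, lGst×1, lgST×1, lgSt×1, lgsT×1, lgst×1
llGGSsTT×LlGgSsTt grid (16·16=256): LlGGSSTT=8 LlGGSSTt=8 LlGGSsTT=16 LlGGSsTt=16 LlGGssTT=8 LlGGssTt=8 LlGgSSTT=8 LlGgSSTt=8 LlGgSsTT=16 LlGgSsTt=16 LlGgssTT=8 LlGgssTt=8 llGGSSTT=8 llGGSSTt=8 llGGSsTT=16 llGGSsTt=16 llGGssTT=8 llGGssTt=8 llGgSSTT=8 llGgSSTt=8 llGgSsTT=16 llGgSsTt=16 llGgssTT=8 llGgssTt=8
LlGgssTt hits 8/256; gcd=8; 8÷8/256÷8 = 1/32

P(LlGgssTt) = 1/32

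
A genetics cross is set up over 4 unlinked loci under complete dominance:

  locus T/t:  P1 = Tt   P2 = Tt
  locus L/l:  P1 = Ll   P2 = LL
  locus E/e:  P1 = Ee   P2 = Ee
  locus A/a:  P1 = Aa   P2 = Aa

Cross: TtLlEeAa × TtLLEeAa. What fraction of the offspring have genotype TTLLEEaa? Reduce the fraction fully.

P(TTLLEEaa) = 1/128

TtLlEeAa gametes: TLEA×1, TLEa×1, TLeA×1, TLea×1, TlEA×1, TlEa×1, TleA×1, Tlea×1, tLEA×1, tLEa×1, tLeA×1, tLea×1, tlEA×1, tlEa×1, tleA×1, tlea×1
TtLLEeAa gametes: TLEA×2, TLEa×2, TLeA×2, TLea×2, tLEA×2, tLEa×2, tLeA×2, tLea×2
TtLlEeAa×TtLLEeAa grid (16·16=256): TTLLEEAA=2 TTLLEEAa=4 TTLLEEaa=2 TTLLEeAA=4 TTLLEeAa=8 TTLLEeaa=4 TTLLeeAA=2 TTLLeeAa=4 TTLLeeaa=2 TTLlEEAA=2 TTLlEEAa=4 TTLlEEaa=2 TTLlEeAA=4 TTLlEeAa=8 TTLlEeaa=4 TTLleeAA=2 TTLleeAa=4 TTLleeaa=2 TtLLEEAA=4 TtLLEEAa=8 TtLLEEaa=4 TtLLEeAA=8 TtLLEeAa=16 TtLLEeaa=8 TtLLeeAA=4 TtLLeeAa=8 TtLLeeaa=4 TtLlEEAA=4 TtLlEEAa=8 TtLlEEaa=4 TtLlEeAA=8 TtLlEeAa=16 TtLlEeaa=8 TtLleeAA=4 TtLleeAa=8 TtLleeaa=4 ttLLEEAA=2 ttLLEEAa=4 ttLLEEaa=2 ttLLEeAA=4 ttLLEeAa=8 ttLLEeaa=4 ttLLeeAA=2 ttLLeeAa=4 ttLLeeaa=2 ttLlEEAA=2 ttLlEEAa=4 ttLlEEaa=2 ttLlEeAA=4 ttLlEeAa=8 ttLlEeaa=4 ttLleeAA=2 ttLleeAa=4 ttLleeaa=2
TTLLEEaa hits 2/256; gcd=2; 2÷2/256÷2 = 1/128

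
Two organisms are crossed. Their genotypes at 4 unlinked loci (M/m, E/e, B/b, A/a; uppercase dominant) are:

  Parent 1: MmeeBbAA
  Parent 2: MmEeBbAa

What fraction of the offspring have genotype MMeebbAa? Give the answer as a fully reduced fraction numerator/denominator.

P(MMeebbAa) = 1/64

MmeeBbAA gametes: MeBA×4, MebA×4, meBA×4, mebA×4
MmEeBbAa gametes: MEBA×1, MEBa×1, MEbA×1, MEba×1, MeBA×1, MeBa×1, MebA×1, Meba×1, mEBA×1, mEBa×1, mEbA×1, mEba×1, meBA×1, meBa×1, mebA×1, meba×1
MmeeBbAA×MmEeBbAa grid (16·16=256): MMEeBBAA=4 MMEeBBAa=4 MMEeBbAA=8 MMEeBbAa=8 MMEebbAA=4 MMEebbAa=4 MMeeBBAA=4 MMeeBBAa=4 MMeeBbAA=8 MMeeBbAa=8 MMeebbAA=4 MMeebbAa=4 MmEeBBAA=8 MmEeBBAa=8 MmEeBbAA=16 MmEeBbAa=16 MmEebbAA=8 MmEebbAa=8 MmeeBBAA=8 MmeeBBAa=8 MmeeBbAA=16 MmeeBbAa=16 MmeebbAA=8 MmeebbAa=8 mmEeBBAA=4 mmEeBBAa=4 mmEeBbAA=8 mmEeBbAa=8 mmEebbAA=4 mmEebbAa=4 mmeeBBAA=4 mmeeBBAa=4 mmeeBbAA=8 mmeeBbAa=8 mmeebbAA=4 mmeebbAa=4
MMeebbAa hits 4/256; gcd=4; 4÷4/256÷4 = 1/64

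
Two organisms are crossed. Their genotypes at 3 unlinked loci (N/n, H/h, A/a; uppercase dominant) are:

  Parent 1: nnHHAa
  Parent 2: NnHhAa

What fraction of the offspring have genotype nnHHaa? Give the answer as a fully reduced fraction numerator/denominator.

P(nnHHaa) = 1/16

nnHHAa gametes: nHA×4, nHa×4
NnHhAa gametes: NHA×1, NHa×1, NhA×1, Nha×1, nHA×1, nHa×1, nhA×1, nha×1
nnHHAa×NnHhAa grid (8·8=64): NnHHAA=4 NnHHAa=8 NnHHaa=4 NnHhAA=4 NnHhAa=8 NnHhaa=4 nnHHAA=4 nnHHAa=8 nnHHaa=4 nnHhAA=4 nnHhAa=8 nnHhaa=4
nnHHaa hits 4/64; gcd=4; 4÷4/64÷4 = 1/16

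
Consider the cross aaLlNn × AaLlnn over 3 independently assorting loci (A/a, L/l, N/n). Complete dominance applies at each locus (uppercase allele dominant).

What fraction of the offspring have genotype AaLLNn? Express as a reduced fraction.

aaLlNn gametes: aLN×2, aLn×2, alN×2, aln×2
AaLlnn gametes: ALn×2, Aln×2, aLn×2, aln×2
aaLlNn×AaLlnn grid (8·8=64): AaLLNn=4 AaLLnn=4 AaLlNn=8 AaLlnn=8 AallNn=4 Aallnn=4 aaLLNn=4 aaLLnn=4 aaLlNn=8 aaLlnn=8 aallNn=4 aallnn=4
AaLLNn hits 4/64; gcd=4; 4÷4/64÷4 = 1/16

P(AaLLNn) = 1/16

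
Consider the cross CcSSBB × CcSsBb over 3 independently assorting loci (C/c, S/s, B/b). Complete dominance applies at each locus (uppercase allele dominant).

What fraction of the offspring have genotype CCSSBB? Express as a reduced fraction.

P(CCSSBB) = 1/16

CcSSBB gametes: CSB×4, cSB×4
CcSsBb gametes: CSB×1, CSb×1, CsB×1, Csb×1, cSB×1, cSb×1, csB×1, csb×1
CcSSBB×CcSsBb grid (8·8=64): CCSSBB=4 CCSSBb=4 CCSsBB=4 CCSsBb=4 CcSSBB=8 CcSSBb=8 CcSsBB=8 CcSsBb=8 ccSSBB=4 ccSSBb=4 ccSsBB=4 ccSsBb=4
CCSSBB hits 4/64; gcd=4; 4÷4/64÷4 = 1/16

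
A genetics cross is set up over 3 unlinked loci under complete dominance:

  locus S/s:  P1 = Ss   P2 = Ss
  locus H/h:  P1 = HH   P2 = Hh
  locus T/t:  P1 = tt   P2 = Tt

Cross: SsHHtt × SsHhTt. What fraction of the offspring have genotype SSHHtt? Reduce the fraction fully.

SsHHtt gametes: SHt×4, sHt×4
SsHhTt gametes: SHT×1, SHt×1, ShT×1, Sht×1, sHT×1, sHt×1, shT×1, sht×1
SsHHtt×SsHhTt grid (8·8=64): SSHHTt=4 SSHHtt=4 SSHhTt=4 SSHhtt=4 SsHHTt=8 SsHHtt=8 SsHhTt=8 SsHhtt=8 ssHHTt=4 ssHHtt=4 ssHhTt=4 ssHhtt=4
SSHHtt hits 4/64; gcd=4; 4÷4/64÷4 = 1/16

P(SSHHtt) = 1/16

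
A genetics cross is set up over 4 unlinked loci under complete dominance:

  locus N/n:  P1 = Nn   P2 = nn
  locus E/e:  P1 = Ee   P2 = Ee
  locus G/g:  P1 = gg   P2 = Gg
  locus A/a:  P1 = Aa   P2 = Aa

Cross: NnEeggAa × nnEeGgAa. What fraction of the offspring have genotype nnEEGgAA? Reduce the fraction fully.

NnEeggAa gametes: NEgA×2, NEga×2, NegA×2, Nega×2, nEgA×2, nEga×2, negA×2, nega×2
nnEeGgAa gametes: nEGA×2, nEGa×2, nEgA×2, nEga×2, neGA×2, neGa×2, negA×2, nega×2
NnEeggAa×nnEeGgAa grid (16·16=256): NnEEGgAA=4 NnEEGgAa=8 NnEEGgaa=4 NnEEggAA=4 NnEEggAa=8 NnEEggaa=4 NnEeGgAA=8 NnEeGgAa=16 NnEeGgaa=8 NnEeggAA=8 NnEeggAa=16 NnEeggaa=8 NneeGgAA=4 NneeGgAa=8 NneeGgaa=4 NneeggAA=4 NneeggAa=8 Nneeggaa=4 nnEEGgAA=4 nnEEGgAa=8 nnEEGgaa=4 nnEEggAA=4 nnEEggAa=8 nnEEggaa=4 nnEeGgAA=8 nnEeGgAa=16 nnEeGgaa=8 nnEeggAA=8 nnEeggAa=16 nnEeggaa=8 nneeGgAA=4 nneeGgAa=8 nneeGgaa=4 nneeggAA=4 nneeggAa=8 nneeggaa=4
nnEEGgAA hits 4/256; gcd=4; 4÷4/256÷4 = 1/64

P(nnEEGgAA) = 1/64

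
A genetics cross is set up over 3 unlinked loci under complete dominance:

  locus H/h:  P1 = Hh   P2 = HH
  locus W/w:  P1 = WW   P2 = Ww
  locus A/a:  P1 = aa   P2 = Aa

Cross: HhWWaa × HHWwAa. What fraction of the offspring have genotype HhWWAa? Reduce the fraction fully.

P(HhWWAa) = 1/8

HhWWaa gametes: HWa×4, hWa×4
HHWwAa gametes: HWA×2, HWa×2, HwA×2, Hwa×2
HhWWaa×HHWwAa grid (8·8=64): HHWWAa=8 HHWWaa=8 HHWwAa=8 HHWwaa=8 HhWWAa=8 HhWWaa=8 HhWwAa=8 HhWwaa=8
HhWWAa hits 8/64; gcd=8; 8÷8/64÷8 = 1/8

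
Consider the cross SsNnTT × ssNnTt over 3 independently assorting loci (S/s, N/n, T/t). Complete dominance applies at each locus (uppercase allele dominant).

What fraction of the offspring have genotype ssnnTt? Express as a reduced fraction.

P(ssnnTt) = 1/16

SsNnTT gametes: SNT×2, SnT×2, sNT×2, snT×2
ssNnTt gametes: sNT×2, sNt×2, snT×2, snt×2
SsNnTT×ssNnTt grid (8·8=64): SsNNTT=4 SsNNTt=4 SsNnTT=8 SsNnTt=8 SsnnTT=4 SsnnTt=4 ssNNTT=4 ssNNTt=4 ssNnTT=8 ssNnTt=8 ssnnTT=4 ssnnTt=4
ssnnTt hits 4/64; gcd=4; 4÷4/64÷4 = 1/16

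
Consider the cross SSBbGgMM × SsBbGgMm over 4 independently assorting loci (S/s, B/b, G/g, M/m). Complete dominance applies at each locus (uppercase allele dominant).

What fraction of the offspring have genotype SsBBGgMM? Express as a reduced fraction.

SSBbGgMM gametes: SBGM×4, SBgM×4, SbGM×4, SbgM×4
SsBbGgMm gametes: SBGM×1, SBGm×1, SBgM×1, SBgm×1, SbGM×1, SbGm×1, SbgM×1, Sbgm×1, sBGM×1, sBGm×1, sBgM×1, sBgm×1, sbGM×1, sbGm×1, sbgM×1, sbgm×1
SSBbGgMM×SsBbGgMm grid (16·16=256): SSBBGGMM=4 SSBBGGMm=4 SSBBGgMM=8 SSBBGgMm=8 SSBBggMM=4 SSBBggMm=4 SSBbGGMM=8 SSBbGGMm=8 SSBbGgMM=16 SSBbGgMm=16 SSBbggMM=8 SSBbggMm=8 SSbbGGMM=4 SSbbGGMm=4 SSbbGgMM=8 SSbbGgMm=8 SSbbggMM=4 SSbbggMm=4 SsBBGGMM=4 SsBBGGMm=4 SsBBGgMM=8 SsBBGgMm=8 SsBBggMM=4 SsBBggMm=4 SsBbGGMM=8 SsBbGGMm=8 SsBbGgMM=16 SsBbGgMm=16 SsBbggMM=8 SsBbggMm=8 SsbbGGMM=4 SsbbGGMm=4 SsbbGgMM=8 SsbbGgMm=8 SsbbggMM=4 SsbbggMm=4
SsBBGgMM hits 8/256; gcd=8; 8÷8/256÷8 = 1/32

P(SsBBGgMM) = 1/32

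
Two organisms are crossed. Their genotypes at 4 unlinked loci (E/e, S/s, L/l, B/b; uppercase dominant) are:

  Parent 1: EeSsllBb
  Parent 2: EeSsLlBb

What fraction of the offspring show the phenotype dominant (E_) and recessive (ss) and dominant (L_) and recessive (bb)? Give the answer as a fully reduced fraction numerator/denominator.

P(E_ ss L_ bb) = 3/128

EeSsllBb gametes: ESlB×2, ESlb×2, EslB×2, Eslb×2, eSlB×2, eSlb×2, eslB×2, eslb×2
EeSsLlBb gametes: ESLB×1, ESLb×1, ESlB×1, ESlb×1, EsLB×1, EsLb×1, EslB×1, Eslb×1, eSLB×1, eSLb×1, eSlB×1, eSlb×1, esLB×1, esLb×1, eslB×1, eslb×1
EeSsllBb×EeSsLlBb grid (16·16=256): EESSLlBB=2 EESSLlBb=4 EESSLlbb=2 EESSllBB=2 EESSllBb=4 EESSllbb=2 EESsLlBB=4 EESsLlBb=8 EESsLlbb=4 EESsllBB=4 EESsllBb=8 EESsllbb=4 EEssLlBB=2 EEssLlBb=4 EEssLlbb=2 EEssllBB=2 EEssllBb=4 EEssllbb=2 EeSSLlBB=4 EeSSLlBb=8 EeSSLlbb=4 EeSSllBB=4 EeSSllBb=8 EeSSllbb=4 EeSsLlBB=8 EeSsLlBb=16 EeSsLlbb=8 EeSsllBB=8 EeSsllBb=16 EeSsllbb=8 EessLlBB=4 EessLlBb=8 EessLlbb=4 EessllBB=4 EessllBb=8 Eessllbb=4 eeSSLlBB=2 eeSSLlBb=4 eeSSLlbb=2 eeSSllBB=2 eeSSllBb=4 eeSSllbb=2 eeSsLlBB=4 eeSsLlBb=8 eeSsLlbb=4 eeSsllBB=4 eeSsllBb=8 eeSsllbb=4 eessLlBB=2 eessLlBb=4 eessLlbb=2 eessllBB=2 eessllBb=4 eessllbb=2
E_ ss L_ bb hits 6/256; gcd=2; 6÷2/256÷2 = 3/128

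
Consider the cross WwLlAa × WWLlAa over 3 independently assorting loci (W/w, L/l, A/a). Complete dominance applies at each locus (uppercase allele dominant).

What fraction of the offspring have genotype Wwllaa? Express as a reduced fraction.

P(Wwllaa) = 1/32

WwLlAa gametes: WLA×1, WLa×1, WlA×1, Wla×1, wLA×1, wLa×1, wlA×1, wla×1
WWLlAa gametes: WLA×2, WLa×2, WlA×2, Wla×2
WwLlAa×WWLlAa grid (8·8=64): WWLLAA=2 WWLLAa=4 WWLLaa=2 WWLlAA=4 WWLlAa=8 WWLlaa=4 WWllAA=2 WWllAa=4 WWllaa=2 WwLLAA=2 WwLLAa=4 WwLLaa=2 WwLlAA=4 WwLlAa=8 WwLlaa=4 WwllAA=2 WwllAa=4 Wwllaa=2
Wwllaa hits 2/64; gcd=2; 2÷2/64÷2 = 1/32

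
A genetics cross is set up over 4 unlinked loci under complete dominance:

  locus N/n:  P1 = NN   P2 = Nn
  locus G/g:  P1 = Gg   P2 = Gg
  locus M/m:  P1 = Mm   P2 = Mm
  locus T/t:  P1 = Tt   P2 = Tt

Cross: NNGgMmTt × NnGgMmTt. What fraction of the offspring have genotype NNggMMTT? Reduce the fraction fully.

P(NNggMMTT) = 1/128

NNGgMmTt gametes: NGMT×2, NGMt×2, NGmT×2, NGmt×2, NgMT×2, NgMt×2, NgmT×2, Ngmt×2
NnGgMmTt gametes: NGMT×1, NGMt×1, NGmT×1, NGmt×1, NgMT×1, NgMt×1, NgmT×1, Ngmt×1, nGMT×1, nGMt×1, nGmT×1, nGmt×1, ngMT×1, ngMt×1, ngmT×1, ngmt×1
NNGgMmTt×NnGgMmTt grid (16·16=256): NNGGMMTT=2 NNGGMMTt=4 NNGGMMtt=2 NNGGMmTT=4 NNGGMmTt=8 NNGGMmtt=4 NNGGmmTT=2 NNGGmmTt=4 NNGGmmtt=2 NNGgMMTT=4 NNGgMMTt=8 NNGgMMtt=4 NNGgMmTT=8 NNGgMmTt=16 NNGgMmtt=8 NNGgmmTT=4 NNGgmmTt=8 NNGgmmtt=4 NNggMMTT=2 NNggMMTt=4 NNggMMtt=2 NNggMmTT=4 NNggMmTt=8 NNggMmtt=4 NNggmmTT=2 NNggmmTt=4 NNggmmtt=2 NnGGMMTT=2 NnGGMMTt=4 NnGGMMtt=2 NnGGMmTT=4 NnGGMmTt=8 NnGGMmtt=4 NnGGmmTT=2 NnGGmmTt=4 NnGGmmtt=2 NnGgMMTT=4 NnGgMMTt=8 NnGgMMtt=4 NnGgMmTT=8 NnGgMmTt=16 NnGgMmtt=8 NnGgmmTT=4 NnGgmmTt=8 NnGgmmtt=4 NnggMMTT=2 NnggMMTt=4 NnggMMtt=2 NnggMmTT=4 NnggMmTt=8 NnggMmtt=4 NnggmmTT=2 NnggmmTt=4 Nnggmmtt=2
NNggMMTT hits 2/256; gcd=2; 2÷2/256÷2 = 1/128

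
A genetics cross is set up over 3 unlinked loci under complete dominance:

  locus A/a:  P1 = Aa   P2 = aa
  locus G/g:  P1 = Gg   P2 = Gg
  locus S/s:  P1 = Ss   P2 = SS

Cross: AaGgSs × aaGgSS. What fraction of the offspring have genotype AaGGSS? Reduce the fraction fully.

P(AaGGSS) = 1/16

AaGgSs gametes: AGS×1, AGs×1, AgS×1, Ags×1, aGS×1, aGs×1, agS×1, ags×1
aaGgSS gametes: aGS×4, agS×4
AaGgSs×aaGgSS grid (8·8=64): AaGGSS=4 AaGGSs=4 AaGgSS=8 AaGgSs=8 AaggSS=4 AaggSs=4 aaGGSS=4 aaGGSs=4 aaGgSS=8 aaGgSs=8 aaggSS=4 aaggSs=4
AaGGSS hits 4/64; gcd=4; 4÷4/64÷4 = 1/16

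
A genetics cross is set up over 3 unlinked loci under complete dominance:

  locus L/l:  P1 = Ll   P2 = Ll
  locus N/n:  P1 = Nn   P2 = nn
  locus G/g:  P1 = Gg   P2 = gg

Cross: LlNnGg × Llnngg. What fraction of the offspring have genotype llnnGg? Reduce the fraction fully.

P(llnnGg) = 1/16

LlNnGg gametes: LNG×1, LNg×1, LnG×1, Lng×1, lNG×1, lNg×1, lnG×1, lng×1
Llnngg gametes: Lng×4, lng×4
LlNnGg×Llnngg grid (8·8=64): LLNnGg=4 LLNngg=4 LLnnGg=4 LLnngg=4 LlNnGg=8 LlNngg=8 LlnnGg=8 Llnngg=8 llNnGg=4 llNngg=4 llnnGg=4 llnngg=4
llnnGg hits 4/64; gcd=4; 4÷4/64÷4 = 1/16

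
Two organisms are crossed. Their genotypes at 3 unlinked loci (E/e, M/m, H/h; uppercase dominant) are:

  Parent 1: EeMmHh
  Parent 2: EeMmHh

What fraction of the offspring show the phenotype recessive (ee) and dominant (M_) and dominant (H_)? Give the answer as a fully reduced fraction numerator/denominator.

P(ee M_ H_) = 9/64

EeMmHh gametes: EMH×1, EMh×1, EmH×1, Emh×1, eMH×1, eMh×1, emH×1, emh×1
EeMmHh gametes: EMH×1, EMh×1, EmH×1, Emh×1, eMH×1, eMh×1, emH×1, emh×1
EeMmHh×EeMmHh grid (8·8=64): EEMMHH=1 EEMMHh=2 EEMMhh=1 EEMmHH=2 EEMmHh=4 EEMmhh=2 EEmmHH=1 EEmmHh=2 EEmmhh=1 EeMMHH=2 EeMMHh=4 EeMMhh=2 EeMmHH=4 EeMmHh=8 EeMmhh=4 EemmHH=2 EemmHh=4 Eemmhh=2 eeMMHH=1 eeMMHh=2 eeMMhh=1 eeMmHH=2 eeMmHh=4 eeMmhh=2 eemmHH=1 eemmHh=2 eemmhh=1
ee M_ H_ hits 9/64; gcd=1; 9÷1/64÷1 = 9/64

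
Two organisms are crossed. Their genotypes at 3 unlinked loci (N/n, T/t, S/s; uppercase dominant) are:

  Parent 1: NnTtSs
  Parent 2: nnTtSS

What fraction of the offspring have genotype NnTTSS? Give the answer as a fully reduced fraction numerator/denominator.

NnTtSs gametes: NTS×1, NTs×1, NtS×1, Nts×1, nTS×1, nTs×1, ntS×1, nts×1
nnTtSS gametes: nTS×4, ntS×4
NnTtSs×nnTtSS grid (8·8=64): NnTTSS=4 NnTTSs=4 NnTtSS=8 NnTtSs=8 NnttSS=4 NnttSs=4 nnTTSS=4 nnTTSs=4 nnTtSS=8 nnTtSs=8 nnttSS=4 nnttSs=4
NnTTSS hits 4/64; gcd=4; 4÷4/64÷4 = 1/16

P(NnTTSS) = 1/16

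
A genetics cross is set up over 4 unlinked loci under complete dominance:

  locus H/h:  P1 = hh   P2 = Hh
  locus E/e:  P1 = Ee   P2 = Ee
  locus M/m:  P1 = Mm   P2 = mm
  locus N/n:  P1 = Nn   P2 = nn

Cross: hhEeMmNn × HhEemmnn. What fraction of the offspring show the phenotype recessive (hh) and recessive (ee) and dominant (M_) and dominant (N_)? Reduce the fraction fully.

hhEeMmNn gametes: hEMN×2, hEMn×2, hEmN×2, hEmn×2, heMN×2, heMn×2, hemN×2, hemn×2
HhEemmnn gametes: HEmn×4, Hemn×4, hEmn×4, hemn×4
hhEeMmNn×HhEemmnn grid (16·16=256): HhEEMmNn=8 HhEEMmnn=8 HhEEmmNn=8 HhEEmmnn=8 HhEeMmNn=16 HhEeMmnn=16 HhEemmNn=16 HhEemmnn=16 HheeMmNn=8 HheeMmnn=8 HheemmNn=8 Hheemmnn=8 hhEEMmNn=8 hhEEMmnn=8 hhEEmmNn=8 hhEEmmnn=8 hhEeMmNn=16 hhEeMmnn=16 hhEemmNn=16 hhEemmnn=16 hheeMmNn=8 hheeMmnn=8 hheemmNn=8 hheemmnn=8
hh ee M_ N_ hits 8/256; gcd=8; 8÷8/256÷8 = 1/32

P(hh ee M_ N_) = 1/32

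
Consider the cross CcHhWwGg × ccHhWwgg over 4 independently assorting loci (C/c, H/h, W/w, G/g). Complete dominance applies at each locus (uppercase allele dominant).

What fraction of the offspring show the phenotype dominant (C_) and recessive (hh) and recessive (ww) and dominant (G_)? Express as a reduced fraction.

P(C_ hh ww G_) = 1/64

CcHhWwGg gametes: CHWG×1, CHWg×1, CHwG×1, CHwg×1, ChWG×1, ChWg×1, ChwG×1, Chwg×1, cHWG×1, cHWg×1, cHwG×1, cHwg×1, chWG×1, chWg×1, chwG×1, chwg×1
ccHhWwgg gametes: cHWg×4, cHwg×4, chWg×4, chwg×4
CcHhWwGg×ccHhWwgg grid (16·16=256): CcHHWWGg=4 CcHHWWgg=4 CcHHWwGg=8 CcHHWwgg=8 CcHHwwGg=4 CcHHwwgg=4 CcHhWWGg=8 CcHhWWgg=8 CcHhWwGg=16 CcHhWwgg=16 CcHhwwGg=8 CcHhwwgg=8 CchhWWGg=4 CchhWWgg=4 CchhWwGg=8 CchhWwgg=8 CchhwwGg=4 Cchhwwgg=4 ccHHWWGg=4 ccHHWWgg=4 ccHHWwGg=8 ccHHWwgg=8 ccHHwwGg=4 ccHHwwgg=4 ccHhWWGg=8 ccHhWWgg=8 ccHhWwGg=16 ccHhWwgg=16 ccHhwwGg=8 ccHhwwgg=8 cchhWWGg=4 cchhWWgg=4 cchhWwGg=8 cchhWwgg=8 cchhwwGg=4 cchhwwgg=4
C_ hh ww G_ hits 4/256; gcd=4; 4÷4/256÷4 = 1/64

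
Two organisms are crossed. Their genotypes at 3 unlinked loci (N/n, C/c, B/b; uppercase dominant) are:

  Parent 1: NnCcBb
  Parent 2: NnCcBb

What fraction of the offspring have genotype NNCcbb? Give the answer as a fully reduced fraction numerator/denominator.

P(NNCcbb) = 1/32

NnCcBb gametes: NCB×1, NCb×1, NcB×1, Ncb×1, nCB×1, nCb×1, ncB×1, ncb×1
NnCcBb gametes: NCB×1, NCb×1, NcB×1, Ncb×1, nCB×1, nCb×1, ncB×1, ncb×1
NnCcBb×NnCcBb grid (8·8=64): NNCCBB=1 NNCCBb=2 NNCCbb=1 NNCcBB=2 NNCcBb=4 NNCcbb=2 NNccBB=1 NNccBb=2 NNccbb=1 NnCCBB=2 NnCCBb=4 NnCCbb=2 NnCcBB=4 NnCcBb=8 NnCcbb=4 NnccBB=2 NnccBb=4 Nnccbb=2 nnCCBB=1 nnCCBb=2 nnCCbb=1 nnCcBB=2 nnCcBb=4 nnCcbb=2 nnccBB=1 nnccBb=2 nnccbb=1
NNCcbb hits 2/64; gcd=2; 2÷2/64÷2 = 1/32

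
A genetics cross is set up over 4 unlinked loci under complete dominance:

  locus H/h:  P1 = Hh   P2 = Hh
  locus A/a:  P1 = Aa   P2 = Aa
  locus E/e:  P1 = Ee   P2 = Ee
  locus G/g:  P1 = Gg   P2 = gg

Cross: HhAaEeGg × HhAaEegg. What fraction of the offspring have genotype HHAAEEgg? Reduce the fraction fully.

P(HHAAEEgg) = 1/128

HhAaEeGg gametes: HAEG×1, HAEg×1, HAeG×1, HAeg×1, HaEG×1, HaEg×1, HaeG×1, Haeg×1, hAEG×1, hAEg×1, hAeG×1, hAeg×1, haEG×1, haEg×1, haeG×1, haeg×1
HhAaEegg gametes: HAEg×2, HAeg×2, HaEg×2, Haeg×2, hAEg×2, hAeg×2, haEg×2, haeg×2
HhAaEeGg×HhAaEegg grid (16·16=256): HHAAEEGg=2 HHAAEEgg=2 HHAAEeGg=4 HHAAEegg=4 HHAAeeGg=2 HHAAeegg=2 HHAaEEGg=4 HHAaEEgg=4 HHAaEeGg=8 HHAaEegg=8 HHAaeeGg=4 HHAaeegg=4 HHaaEEGg=2 HHaaEEgg=2 HHaaEeGg=4 HHaaEegg=4 HHaaeeGg=2 HHaaeegg=2 HhAAEEGg=4 HhAAEEgg=4 HhAAEeGg=8 HhAAEegg=8 HhAAeeGg=4 HhAAeegg=4 HhAaEEGg=8 HhAaEEgg=8 HhAaEeGg=16 HhAaEegg=16 HhAaeeGg=8 HhAaeegg=8 HhaaEEGg=4 HhaaEEgg=4 HhaaEeGg=8 HhaaEegg=8 HhaaeeGg=4 Hhaaeegg=4 hhAAEEGg=2 hhAAEEgg=2 hhAAEeGg=4 hhAAEegg=4 hhAAeeGg=2 hhAAeegg=2 hhAaEEGg=4 hhAaEEgg=4 hhAaEeGg=8 hhAaEegg=8 hhAaeeGg=4 hhAaeegg=4 hhaaEEGg=2 hhaaEEgg=2 hhaaEeGg=4 hhaaEegg=4 hhaaeeGg=2 hhaaeegg=2
HHAAEEgg hits 2/256; gcd=2; 2÷2/256÷2 = 1/128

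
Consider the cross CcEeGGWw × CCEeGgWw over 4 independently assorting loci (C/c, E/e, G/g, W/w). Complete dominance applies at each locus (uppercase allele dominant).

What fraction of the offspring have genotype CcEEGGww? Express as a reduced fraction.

CcEeGGWw gametes: CEGW×2, CEGw×2, CeGW×2, CeGw×2, cEGW×2, cEGw×2, ceGW×2, ceGw×2
CCEeGgWw gametes: CEGW×2, CEGw×2, CEgW×2, CEgw×2, CeGW×2, CeGw×2, CegW×2, Cegw×2
CcEeGGWw×CCEeGgWw grid (16·16=256): CCEEGGWW=4 CCEEGGWw=8 CCEEGGww=4 CCEEGgWW=4 CCEEGgWw=8 CCEEGgww=4 CCEeGGWW=8 CCEeGGWw=16 CCEeGGww=8 CCEeGgWW=8 CCEeGgWw=16 CCEeGgww=8 CCeeGGWW=4 CCeeGGWw=8 CCeeGGww=4 CCeeGgWW=4 CCeeGgWw=8 CCeeGgww=4 CcEEGGWW=4 CcEEGGWw=8 CcEEGGww=4 CcEEGgWW=4 CcEEGgWw=8 CcEEGgww=4 CcEeGGWW=8 CcEeGGWw=16 CcEeGGww=8 CcEeGgWW=8 CcEeGgWw=16 CcEeGgww=8 CceeGGWW=4 CceeGGWw=8 CceeGGww=4 CceeGgWW=4 CceeGgWw=8 CceeGgww=4
CcEEGGww hits 4/256; gcd=4; 4÷4/256÷4 = 1/64

P(CcEEGGww) = 1/64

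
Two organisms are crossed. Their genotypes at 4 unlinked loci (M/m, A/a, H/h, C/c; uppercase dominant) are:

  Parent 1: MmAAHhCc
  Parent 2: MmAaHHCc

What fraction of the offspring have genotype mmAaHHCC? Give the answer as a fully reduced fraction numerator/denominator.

MmAAHhCc gametes: MAHC×2, MAHc×2, MAhC×2, MAhc×2, mAHC×2, mAHc×2, mAhC×2, mAhc×2
MmAaHHCc gametes: MAHC×2, MAHc×2, MaHC×2, MaHc×2, mAHC×2, mAHc×2, maHC×2, maHc×2
MmAAHhCc×MmAaHHCc grid (16·16=256): MMAAHHCC=4 MMAAHHCc=8 MMAAHHcc=4 MMAAHhCC=4 MMAAHhCc=8 MMAAHhcc=4 MMAaHHCC=4 MMAaHHCc=8 MMAaHHcc=4 MMAaHhCC=4 MMAaHhCc=8 MMAaHhcc=4 MmAAHHCC=8 MmAAHHCc=16 MmAAHHcc=8 MmAAHhCC=8 MmAAHhCc=16 MmAAHhcc=8 MmAaHHCC=8 MmAaHHCc=16 MmAaHHcc=8 MmAaHhCC=8 MmAaHhCc=16 MmAaHhcc=8 mmAAHHCC=4 mmAAHHCc=8 mmAAHHcc=4 mmAAHhCC=4 mmAAHhCc=8 mmAAHhcc=4 mmAaHHCC=4 mmAaHHCc=8 mmAaHHcc=4 mmAaHhCC=4 mmAaHhCc=8 mmAaHhcc=4
mmAaHHCC hits 4/256; gcd=4; 4÷4/256÷4 = 1/64

P(mmAaHHCC) = 1/64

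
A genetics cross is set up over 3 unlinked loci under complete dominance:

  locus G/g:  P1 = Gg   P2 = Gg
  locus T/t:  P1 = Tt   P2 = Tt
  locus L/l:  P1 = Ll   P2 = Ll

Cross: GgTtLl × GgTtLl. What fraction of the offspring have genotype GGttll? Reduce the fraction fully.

GgTtLl gametes: GTL×1, GTl×1, GtL×1, Gtl×1, gTL×1, gTl×1, gtL×1, gtl×1
GgTtLl gametes: GTL×1, GTl×1, GtL×1, Gtl×1, gTL×1, gTl×1, gtL×1, gtl×1
GgTtLl×GgTtLl grid (8·8=64): GGTTLL=1 GGTTLl=2 GGTTll=1 GGTtLL=2 GGTtLl=4 GGTtll=2 GGttLL=1 GGttLl=2 GGttll=1 GgTTLL=2 GgTTLl=4 GgTTll=2 GgTtLL=4 GgTtLl=8 GgTtll=4 GgttLL=2 GgttLl=4 Ggttll=2 ggTTLL=1 ggTTLl=2 ggTTll=1 ggTtLL=2 ggTtLl=4 ggTtll=2 ggttLL=1 ggttLl=2 ggttll=1
GGttll hits 1/64; gcd=1; 1÷1/64÷1 = 1/64

P(GGttll) = 1/64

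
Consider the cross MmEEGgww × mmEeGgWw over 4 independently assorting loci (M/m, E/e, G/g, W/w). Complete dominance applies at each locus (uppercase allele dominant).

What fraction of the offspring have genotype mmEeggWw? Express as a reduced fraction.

P(mmEeggWw) = 1/32

MmEEGgww gametes: MEGw×4, MEgw×4, mEGw×4, mEgw×4
mmEeGgWw gametes: mEGW×2, mEGw×2, mEgW×2, mEgw×2, meGW×2, meGw×2, megW×2, megw×2
MmEEGgww×mmEeGgWw grid (16·16=256): MmEEGGWw=8 MmEEGGww=8 MmEEGgWw=16 MmEEGgww=16 MmEEggWw=8 MmEEggww=8 MmEeGGWw=8 MmEeGGww=8 MmEeGgWw=16 MmEeGgww=16 MmEeggWw=8 MmEeggww=8 mmEEGGWw=8 mmEEGGww=8 mmEEGgWw=16 mmEEGgww=16 mmEEggWw=8 mmEEggww=8 mmEeGGWw=8 mmEeGGww=8 mmEeGgWw=16 mmEeGgww=16 mmEeggWw=8 mmEeggww=8
mmEeggWw hits 8/256; gcd=8; 8÷8/256÷8 = 1/32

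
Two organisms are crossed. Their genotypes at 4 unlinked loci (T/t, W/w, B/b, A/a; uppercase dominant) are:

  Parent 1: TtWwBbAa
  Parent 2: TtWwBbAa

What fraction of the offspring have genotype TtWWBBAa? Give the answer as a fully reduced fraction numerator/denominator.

P(TtWWBBAa) = 1/64

TtWwBbAa gametes: TWBA×1, TWBa×1, TWbA×1, TWba×1, TwBA×1, TwBa×1, TwbA×1, Twba×1, tWBA×1, tWBa×1, tWbA×1, tWba×1, twBA×1, twBa×1, twbA×1, twba×1
TtWwBbAa gametes: TWBA×1, TWBa×1, TWbA×1, TWba×1, TwBA×1, TwBa×1, TwbA×1, Twba×1, tWBA×1, tWBa×1, tWbA×1, tWba×1, twBA×1, twBa×1, twbA×1, twba×1
TtWwBbAa×TtWwBbAa grid (16·16=256): TTWWBBAA=1 TTWWBBAa=2 TTWWBBaa=1 TTWWBbAA=2 TTWWBbAa=4 TTWWBbaa=2 TTWWbbAA=1 TTWWbbAa=2 TTWWbbaa=1 TTWwBBAA=2 TTWwBBAa=4 TTWwBBaa=2 TTWwBbAA=4 TTWwBbAa=8 TTWwBbaa=4 TTWwbbAA=2 TTWwbbAa=4 TTWwbbaa=2 TTwwBBAA=1 TTwwBBAa=2 TTwwBBaa=1 TTwwBbAA=2 TTwwBbAa=4 TTwwBbaa=2 TTwwbbAA=1 TTwwbbAa=2 TTwwbbaa=1 TtWWBBAA=2 TtWWBBAa=4 TtWWBBaa=2 TtWWBbAA=4 TtWWBbAa=8 TtWWBbaa=4 TtWWbbAA=2 TtWWbbAa=4 TtWWbbaa=2 TtWwBBAA=4 TtWwBBAa=8 TtWwBBaa=4 TtWwBbAA=8 TtWwBbAa=16 TtWwBbaa=8 TtWwbbAA=4 TtWwbbAa=8 TtWwbbaa=4 TtwwBBAA=2 TtwwBBAa=4 TtwwBBaa=2 TtwwBbAA=4 TtwwBbAa=8 TtwwBbaa=4 TtwwbbAA=2 TtwwbbAa=4 Ttwwbbaa=2 ttWWBBAA=1 ttWWBBAa=2 ttWWBBaa=1 ttWWBbAA=2 ttWWBbAa=4 ttWWBbaa=2 ttWWbbAA=1 ttWWbbAa=2 ttWWbbaa=1 ttWwBBAA=2 ttWwBBAa=4 ttWwBBaa=2 ttWwBbAA=4 ttWwBbAa=8 ttWwBbaa=4 ttWwbbAA=2 ttWwbbAa=4 ttWwbbaa=2 ttwwBBAA=1 ttwwBBAa=2 ttwwBBaa=1 ttwwBbAA=2 ttwwBbAa=4 ttwwBbaa=2 ttwwbbAA=1 ttwwbbAa=2 ttwwbbaa=1
TtWWBBAa hits 4/256; gcd=4; 4÷4/256÷4 = 1/64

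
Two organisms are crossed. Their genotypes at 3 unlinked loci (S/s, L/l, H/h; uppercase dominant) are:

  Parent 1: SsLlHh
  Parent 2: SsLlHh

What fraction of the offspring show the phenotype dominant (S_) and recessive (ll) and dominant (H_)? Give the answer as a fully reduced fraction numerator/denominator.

P(S_ ll H_) = 9/64

SsLlHh gametes: SLH×1, SLh×1, SlH×1, Slh×1, sLH×1, sLh×1, slH×1, slh×1
SsLlHh gametes: SLH×1, SLh×1, SlH×1, Slh×1, sLH×1, sLh×1, slH×1, slh×1
SsLlHh×SsLlHh grid (8·8=64): SSLLHH=1 SSLLHh=2 SSLLhh=1 SSLlHH=2 SSLlHh=4 SSLlhh=2 SSllHH=1 SSllHh=2 SSllhh=1 SsLLHH=2 SsLLHh=4 SsLLhh=2 SsLlHH=4 SsLlHh=8 SsLlhh=4 SsllHH=2 SsllHh=4 Ssllhh=2 ssLLHH=1 ssLLHh=2 ssLLhh=1 ssLlHH=2 ssLlHh=4 ssLlhh=2 ssllHH=1 ssllHh=2 ssllhh=1
S_ ll H_ hits 9/64; gcd=1; 9÷1/64÷1 = 9/64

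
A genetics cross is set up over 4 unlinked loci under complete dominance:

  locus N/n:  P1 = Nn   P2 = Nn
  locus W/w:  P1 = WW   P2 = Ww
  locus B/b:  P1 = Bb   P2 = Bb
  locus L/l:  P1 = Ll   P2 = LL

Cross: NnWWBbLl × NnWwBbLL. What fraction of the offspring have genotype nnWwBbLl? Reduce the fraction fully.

P(nnWwBbLl) = 1/32

NnWWBbLl gametes: NWBL×2, NWBl×2, NWbL×2, NWbl×2, nWBL×2, nWBl×2, nWbL×2, nWbl×2
NnWwBbLL gametes: NWBL×2, NWbL×2, NwBL×2, NwbL×2, nWBL×2, nWbL×2, nwBL×2, nwbL×2
NnWWBbLl×NnWwBbLL grid (16·16=256): NNWWBBLL=4 NNWWBBLl=4 NNWWBbLL=8 NNWWBbLl=8 NNWWbbLL=4 NNWWbbLl=4 NNWwBBLL=4 NNWwBBLl=4 NNWwBbLL=8 NNWwBbLl=8 NNWwbbLL=4 NNWwbbLl=4 NnWWBBLL=8 NnWWBBLl=8 NnWWBbLL=16 NnWWBbLl=16 NnWWbbLL=8 NnWWbbLl=8 NnWwBBLL=8 NnWwBBLl=8 NnWwBbLL=16 NnWwBbLl=16 NnWwbbLL=8 NnWwbbLl=8 nnWWBBLL=4 nnWWBBLl=4 nnWWBbLL=8 nnWWBbLl=8 nnWWbbLL=4 nnWWbbLl=4 nnWwBBLL=4 nnWwBBLl=4 nnWwBbLL=8 nnWwBbLl=8 nnWwbbLL=4 nnWwbbLl=4
nnWwBbLl hits 8/256; gcd=8; 8÷8/256÷8 = 1/32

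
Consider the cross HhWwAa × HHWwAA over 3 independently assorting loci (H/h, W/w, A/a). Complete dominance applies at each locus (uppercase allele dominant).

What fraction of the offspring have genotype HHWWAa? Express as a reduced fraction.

HhWwAa gametes: HWA×1, HWa×1, HwA×1, Hwa×1, hWA×1, hWa×1, hwA×1, hwa×1
HHWwAA gametes: HWA×4, HwA×4
HhWwAa×HHWwAA grid (8·8=64): HHWWAA=4 HHWWAa=4 HHWwAA=8 HHWwAa=8 HHwwAA=4 HHwwAa=4 HhWWAA=4 HhWWAa=4 HhWwAA=8 HhWwAa=8 HhwwAA=4 HhwwAa=4
HHWWAa hits 4/64; gcd=4; 4÷4/64÷4 = 1/16

P(HHWWAa) = 1/16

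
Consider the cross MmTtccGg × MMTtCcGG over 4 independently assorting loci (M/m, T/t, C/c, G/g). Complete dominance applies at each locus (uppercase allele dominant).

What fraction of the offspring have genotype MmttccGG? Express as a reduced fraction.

P(MmttccGG) = 1/32

MmTtccGg gametes: MTcG×2, MTcg×2, MtcG×2, Mtcg×2, mTcG×2, mTcg×2, mtcG×2, mtcg×2
MMTtCcGG gametes: MTCG×4, MTcG×4, MtCG×4, MtcG×4
MmTtccGg×MMTtCcGG grid (16·16=256): MMTTCcGG=8 MMTTCcGg=8 MMTTccGG=8 MMTTccGg=8 MMTtCcGG=16 MMTtCcGg=16 MMTtccGG=16 MMTtccGg=16 MMttCcGG=8 MMttCcGg=8 MMttccGG=8 MMttccGg=8 MmTTCcGG=8 MmTTCcGg=8 MmTTccGG=8 MmTTccGg=8 MmTtCcGG=16 MmTtCcGg=16 MmTtccGG=16 MmTtccGg=16 MmttCcGG=8 MmttCcGg=8 MmttccGG=8 MmttccGg=8
MmttccGG hits 8/256; gcd=8; 8÷8/256÷8 = 1/32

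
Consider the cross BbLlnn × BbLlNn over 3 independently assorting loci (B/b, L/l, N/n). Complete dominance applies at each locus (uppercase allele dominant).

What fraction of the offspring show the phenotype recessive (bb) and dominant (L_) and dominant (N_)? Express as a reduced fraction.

BbLlnn gametes: BLn×2, Bln×2, bLn×2, bln×2
BbLlNn gametes: BLN×1, BLn×1, BlN×1, Bln×1, bLN×1, bLn×1, blN×1, bln×1
BbLlnn×BbLlNn grid (8·8=64): BBLLNn=2 BBLLnn=2 BBLlNn=4 BBLlnn=4 BBllNn=2 BBllnn=2 BbLLNn=4 BbLLnn=4 BbLlNn=8 BbLlnn=8 BbllNn=4 Bbllnn=4 bbLLNn=2 bbLLnn=2 bbLlNn=4 bbLlnn=4 bbllNn=2 bbllnn=2
bb L_ N_ hits 6/64; gcd=2; 6÷2/64÷2 = 3/32

P(bb L_ N_) = 3/32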